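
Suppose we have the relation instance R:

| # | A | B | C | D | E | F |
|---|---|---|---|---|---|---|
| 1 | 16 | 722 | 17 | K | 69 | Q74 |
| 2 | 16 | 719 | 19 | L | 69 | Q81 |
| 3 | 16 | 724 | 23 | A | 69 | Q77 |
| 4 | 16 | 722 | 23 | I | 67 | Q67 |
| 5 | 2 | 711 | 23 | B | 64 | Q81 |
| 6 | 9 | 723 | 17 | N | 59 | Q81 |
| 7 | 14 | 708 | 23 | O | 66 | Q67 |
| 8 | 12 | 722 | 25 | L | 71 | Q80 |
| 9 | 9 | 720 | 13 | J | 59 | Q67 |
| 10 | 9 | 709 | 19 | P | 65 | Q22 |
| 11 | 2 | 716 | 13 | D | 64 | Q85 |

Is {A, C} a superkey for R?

Rows 3 and 4 have the same {A, C} value (A=16, C=23) but are distinct tuples, so {A, C} does not determine every attribute — not a superkey.

No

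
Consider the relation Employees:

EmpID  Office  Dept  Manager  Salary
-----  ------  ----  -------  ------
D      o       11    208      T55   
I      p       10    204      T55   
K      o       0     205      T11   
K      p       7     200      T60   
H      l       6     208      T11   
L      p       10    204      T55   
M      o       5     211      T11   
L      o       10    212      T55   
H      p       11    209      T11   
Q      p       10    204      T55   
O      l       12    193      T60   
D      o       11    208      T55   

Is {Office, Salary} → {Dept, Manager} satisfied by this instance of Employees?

No

(Office=o, Salary=T55): 3 rows → {Dept,Manager} takes values {(11, 208), (10, 212)} — violation
(Office=p, Salary=T55): 3 rows → {Dept,Manager} = (10, 204), (10, 204), (10, 204) ✓
(Office=o, Salary=T11): 2 rows → {Dept,Manager} takes values {(0, 205), (5, 211)} — violation
(Office=p, Salary=T60): 1 row → {Dept,Manager} = (7, 200) ✓
(Office=l, Salary=T11): 1 row → {Dept,Manager} = (6, 208) ✓
(Office=p, Salary=T11): 1 row → {Dept,Manager} = (11, 209) ✓
(Office=l, Salary=T60): 1 row → {Dept,Manager} = (12, 193) ✓
Two rows agree on {Office, Salary} but differ on {Dept, Manager}, so {Office, Salary} → {Dept, Manager} does not hold.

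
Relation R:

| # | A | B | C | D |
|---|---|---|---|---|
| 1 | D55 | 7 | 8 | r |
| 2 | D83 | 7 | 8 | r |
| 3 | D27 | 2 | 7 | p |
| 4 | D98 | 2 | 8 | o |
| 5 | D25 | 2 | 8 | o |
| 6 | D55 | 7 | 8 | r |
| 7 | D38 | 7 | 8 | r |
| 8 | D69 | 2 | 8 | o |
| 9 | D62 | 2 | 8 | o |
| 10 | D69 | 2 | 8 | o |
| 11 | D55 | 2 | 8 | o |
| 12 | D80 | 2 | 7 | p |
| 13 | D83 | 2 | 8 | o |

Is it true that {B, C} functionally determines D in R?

(B=7, C=8): rows 1, 2, 6, 7 → D = r, r, r, r ✓
(B=2, C=7): rows 3, 12 → D = p, p ✓
(B=2, C=8): rows 4, 5, 8, 9, 10, 11, 13 → D = o, o, o, o, o, o, o ✓
Every {B, C} value is associated with a single D value, so {B, C} -> D holds.

Yes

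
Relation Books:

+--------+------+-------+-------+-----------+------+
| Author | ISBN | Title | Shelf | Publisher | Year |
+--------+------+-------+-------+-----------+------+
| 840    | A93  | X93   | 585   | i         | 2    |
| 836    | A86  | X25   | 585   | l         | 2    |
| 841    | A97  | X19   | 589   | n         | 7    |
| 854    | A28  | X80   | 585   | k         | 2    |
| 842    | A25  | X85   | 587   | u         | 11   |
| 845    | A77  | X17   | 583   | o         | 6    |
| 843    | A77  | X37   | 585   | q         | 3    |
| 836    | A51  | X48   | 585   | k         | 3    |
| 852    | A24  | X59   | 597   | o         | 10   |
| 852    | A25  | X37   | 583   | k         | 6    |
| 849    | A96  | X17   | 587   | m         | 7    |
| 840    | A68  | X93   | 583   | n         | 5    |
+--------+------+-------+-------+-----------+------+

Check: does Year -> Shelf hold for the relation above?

Year=2: 3 rows → Shelf = 585, 585, 585 ✓
Year=7: 2 rows → Shelf takes values {589, 587} — violation
Year=11: 1 row → Shelf = 587 ✓
Year=6: 2 rows → Shelf = 583, 583 ✓
Year=3: 2 rows → Shelf = 585, 585 ✓
Year=10: 1 row → Shelf = 597 ✓
Year=5: 1 row → Shelf = 583 ✓
Two rows agree on Year but differ on Shelf, so Year -> Shelf does not hold.

No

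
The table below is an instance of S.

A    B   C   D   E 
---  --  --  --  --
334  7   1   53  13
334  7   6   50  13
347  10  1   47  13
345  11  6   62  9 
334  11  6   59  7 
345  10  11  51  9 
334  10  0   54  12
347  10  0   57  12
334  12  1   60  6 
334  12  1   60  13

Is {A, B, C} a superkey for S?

No

Two distinct rows share (A=334, B=12, C=1), so {A, B, C} does not determine every attribute — not a superkey.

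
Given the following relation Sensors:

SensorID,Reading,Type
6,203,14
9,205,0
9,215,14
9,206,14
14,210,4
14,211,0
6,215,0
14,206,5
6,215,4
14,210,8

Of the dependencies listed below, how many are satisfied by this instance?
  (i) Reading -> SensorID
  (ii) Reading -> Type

(i) Reading -> SensorID: Reading=215: 3 rows → SensorID takes values {9, 6} — violation; Reading=206: 2 rows → SensorID takes values {9, 14} — violation — fails.
(ii) Reading -> Type: Reading=215: 3 rows → Type takes values {14, 0, 4} — violation; Reading=206: 2 rows → Type takes values {14, 5} — violation; Reading=210: 2 rows → Type takes values {4, 8} — violation — fails.
None of the 2 dependencies hold.

0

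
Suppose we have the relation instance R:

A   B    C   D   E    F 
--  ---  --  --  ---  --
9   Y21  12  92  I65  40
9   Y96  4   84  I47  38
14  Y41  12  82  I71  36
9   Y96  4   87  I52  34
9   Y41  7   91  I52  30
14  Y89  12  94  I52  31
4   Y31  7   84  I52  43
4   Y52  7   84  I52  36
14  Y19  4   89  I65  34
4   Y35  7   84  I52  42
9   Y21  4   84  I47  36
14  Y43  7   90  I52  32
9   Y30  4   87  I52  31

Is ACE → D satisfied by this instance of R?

Yes

(A=9, C=12, E=I65): 1 row → D = 92 ✓
(A=9, C=4, E=I47): 2 rows → D = 84, 84 ✓
(A=14, C=12, E=I71): 1 row → D = 82 ✓
(A=9, C=4, E=I52): 2 rows → D = 87, 87 ✓
(A=9, C=7, E=I52): 1 row → D = 91 ✓
(A=14, C=12, E=I52): 1 row → D = 94 ✓
(A=4, C=7, E=I52): 3 rows → D = 84, 84, 84 ✓
(A=14, C=4, E=I65): 1 row → D = 89 ✓
(A=14, C=7, E=I52): 1 row → D = 90 ✓
Every ACE value is associated with a single D value, so ACE → D holds.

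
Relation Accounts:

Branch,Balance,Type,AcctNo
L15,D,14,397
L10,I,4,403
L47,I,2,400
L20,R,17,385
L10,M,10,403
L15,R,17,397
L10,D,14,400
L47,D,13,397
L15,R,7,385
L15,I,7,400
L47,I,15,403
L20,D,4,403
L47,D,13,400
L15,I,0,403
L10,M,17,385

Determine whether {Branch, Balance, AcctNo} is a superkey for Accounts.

Yes

All 15 rows have distinct {Branch, Balance, AcctNo} values, so {Branch, Balance, AcctNo} → (all attributes) holds and {Branch, Balance, AcctNo} is a superkey.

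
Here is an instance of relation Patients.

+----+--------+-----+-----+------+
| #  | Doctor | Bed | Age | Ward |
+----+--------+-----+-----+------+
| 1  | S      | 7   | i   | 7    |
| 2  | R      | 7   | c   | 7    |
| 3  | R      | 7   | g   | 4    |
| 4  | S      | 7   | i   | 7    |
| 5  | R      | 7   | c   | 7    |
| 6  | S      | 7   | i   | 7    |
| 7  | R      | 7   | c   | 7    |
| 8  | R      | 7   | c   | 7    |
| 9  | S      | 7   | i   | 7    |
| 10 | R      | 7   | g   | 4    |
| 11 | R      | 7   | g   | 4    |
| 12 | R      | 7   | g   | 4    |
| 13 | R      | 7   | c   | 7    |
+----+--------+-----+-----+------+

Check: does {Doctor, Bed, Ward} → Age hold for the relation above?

(Doctor=S, Bed=7, Ward=7): rows 1, 4, 6, 9 → Age = i, i, i, i ✓
(Doctor=R, Bed=7, Ward=7): rows 2, 5, 7, 8, 13 → Age = c, c, c, c, c ✓
(Doctor=R, Bed=7, Ward=4): rows 3, 10, 11, 12 → Age = g, g, g, g ✓
Every {Doctor, Bed, Ward} value is associated with a single Age value, so {Doctor, Bed, Ward} → Age holds.

Yes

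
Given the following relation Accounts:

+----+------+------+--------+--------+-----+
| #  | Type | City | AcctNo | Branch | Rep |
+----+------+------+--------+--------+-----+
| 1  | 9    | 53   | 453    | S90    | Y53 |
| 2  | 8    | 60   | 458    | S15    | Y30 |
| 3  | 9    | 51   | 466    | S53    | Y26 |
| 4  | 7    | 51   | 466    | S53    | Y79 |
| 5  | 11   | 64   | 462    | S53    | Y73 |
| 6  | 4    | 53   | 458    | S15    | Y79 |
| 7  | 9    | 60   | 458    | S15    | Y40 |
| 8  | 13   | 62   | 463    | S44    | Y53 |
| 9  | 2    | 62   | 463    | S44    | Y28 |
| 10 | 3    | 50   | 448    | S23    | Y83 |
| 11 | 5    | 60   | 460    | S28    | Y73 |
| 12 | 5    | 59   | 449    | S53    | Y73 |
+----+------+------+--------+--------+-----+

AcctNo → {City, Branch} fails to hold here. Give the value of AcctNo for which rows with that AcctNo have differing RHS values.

AcctNo=453: row 1 → {City,Branch} = (53, S90) ✓
AcctNo=458: rows 2, 6, 7 → {City,Branch} takes values {(60, S15), (53, S15)} — violation
AcctNo=466: rows 3, 4 → {City,Branch} = (51, S53), (51, S53) ✓
AcctNo=462: row 5 → {City,Branch} = (64, S53) ✓
AcctNo=463: rows 8, 9 → {City,Branch} = (62, S44), (62, S44) ✓
AcctNo=448: row 10 → {City,Branch} = (50, S23) ✓
AcctNo=460: row 11 → {City,Branch} = (60, S28) ✓
AcctNo=449: row 12 → {City,Branch} = (59, S53) ✓
The only AcctNo value with inconsistent RHS is AcctNo=458.

458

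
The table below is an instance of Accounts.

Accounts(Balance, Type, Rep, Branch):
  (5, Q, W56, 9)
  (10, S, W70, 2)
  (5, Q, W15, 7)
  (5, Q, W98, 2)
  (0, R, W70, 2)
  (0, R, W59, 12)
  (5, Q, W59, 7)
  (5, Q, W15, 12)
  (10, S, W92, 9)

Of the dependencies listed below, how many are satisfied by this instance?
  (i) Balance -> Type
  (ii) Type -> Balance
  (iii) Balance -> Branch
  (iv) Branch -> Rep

(i) Balance -> Type: every LHS value maps to a single RHS value — holds.
(ii) Type -> Balance: every LHS value maps to a single RHS value — holds.
(iii) Balance -> Branch: Balance=5: 5 rows → Branch takes values {9, 7, 2, 12} — violation; Balance=10: 2 rows → Branch takes values {2, 9} — violation; Balance=0: 2 rows → Branch takes values {2, 12} — violation — fails.
(iv) Branch -> Rep: Branch=9: 2 rows → Rep takes values {W56, W92} — violation; Branch=2: 3 rows → Rep takes values {W70, W98} — violation; Branch=7: 2 rows → Rep takes values {W15, W59} — violation; Branch=12: 2 rows → Rep takes values {W59, W15} — violation — fails.
2 of the 4 dependencies hold.

2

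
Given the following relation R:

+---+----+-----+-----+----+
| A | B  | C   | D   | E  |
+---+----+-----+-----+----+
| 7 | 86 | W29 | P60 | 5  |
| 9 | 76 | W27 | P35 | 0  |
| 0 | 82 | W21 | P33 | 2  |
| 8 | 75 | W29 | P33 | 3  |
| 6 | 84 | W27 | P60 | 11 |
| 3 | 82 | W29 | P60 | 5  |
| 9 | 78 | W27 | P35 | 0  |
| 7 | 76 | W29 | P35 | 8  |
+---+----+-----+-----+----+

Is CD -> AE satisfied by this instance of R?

No

(C=W29, D=P60): 2 rows → {A,E} takes values {(7, 5), (3, 5)} — violation
(C=W27, D=P35): 2 rows → {A,E} = (9, 0), (9, 0) ✓
(C=W21, D=P33): 1 row → {A,E} = (0, 2) ✓
(C=W29, D=P33): 1 row → {A,E} = (8, 3) ✓
(C=W27, D=P60): 1 row → {A,E} = (6, 11) ✓
(C=W29, D=P35): 1 row → {A,E} = (7, 8) ✓
Two rows agree on CD but differ on AE, so CD -> AE does not hold.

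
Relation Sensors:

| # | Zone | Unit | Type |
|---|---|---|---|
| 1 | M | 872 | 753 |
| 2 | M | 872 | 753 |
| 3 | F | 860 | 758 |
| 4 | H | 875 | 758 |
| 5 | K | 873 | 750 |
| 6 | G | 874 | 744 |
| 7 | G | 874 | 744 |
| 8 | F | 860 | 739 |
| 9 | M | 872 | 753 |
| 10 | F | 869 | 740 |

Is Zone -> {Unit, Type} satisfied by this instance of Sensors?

No

Zone=M: rows 1, 2, 9 → {Unit,Type} = (872, 753), (872, 753), (872, 753) ✓
Zone=F: rows 3, 8, 10 → {Unit,Type} takes values {(860, 758), (860, 739), (869, 740)} — violation
Zone=H: row 4 → {Unit,Type} = (875, 758) ✓
Zone=K: row 5 → {Unit,Type} = (873, 750) ✓
Zone=G: rows 6, 7 → {Unit,Type} = (874, 744), (874, 744) ✓
Two rows agree on Zone but differ on {Unit, Type}, so Zone -> {Unit, Type} does not hold.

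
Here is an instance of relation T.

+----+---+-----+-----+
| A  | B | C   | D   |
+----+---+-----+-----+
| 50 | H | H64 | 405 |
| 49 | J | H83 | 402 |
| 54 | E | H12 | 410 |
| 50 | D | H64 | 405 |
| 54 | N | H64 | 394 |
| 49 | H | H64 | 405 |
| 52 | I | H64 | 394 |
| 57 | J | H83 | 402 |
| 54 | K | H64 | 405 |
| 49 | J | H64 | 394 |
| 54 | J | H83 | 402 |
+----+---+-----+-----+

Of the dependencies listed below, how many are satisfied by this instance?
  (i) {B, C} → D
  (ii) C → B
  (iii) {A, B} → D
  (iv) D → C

2

(i) {B, C} → D: every LHS value maps to a single RHS value — holds.
(ii) C → B: C=H64: 7 rows → B takes values {H, D, N, I, K, J} — violation — fails.
(iii) {A, B} → D: (A=49, B=J): 2 rows → D takes values {402, 394} — violation — fails.
(iv) D → C: every LHS value maps to a single RHS value — holds.
2 of the 4 dependencies hold.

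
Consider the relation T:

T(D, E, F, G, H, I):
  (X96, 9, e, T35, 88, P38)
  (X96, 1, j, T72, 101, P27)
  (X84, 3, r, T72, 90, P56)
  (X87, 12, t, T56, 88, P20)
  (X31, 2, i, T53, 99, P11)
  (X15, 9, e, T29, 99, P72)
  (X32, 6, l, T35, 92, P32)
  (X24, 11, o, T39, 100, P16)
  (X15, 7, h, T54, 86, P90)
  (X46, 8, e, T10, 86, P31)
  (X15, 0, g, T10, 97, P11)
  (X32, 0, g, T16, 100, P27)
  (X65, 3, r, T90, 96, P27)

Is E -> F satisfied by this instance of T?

Yes

E=9: 2 rows → F = e, e ✓
E=1: 1 row → F = j ✓
E=3: 2 rows → F = r, r ✓
E=12: 1 row → F = t ✓
E=2: 1 row → F = i ✓
E=6: 1 row → F = l ✓
E=11: 1 row → F = o ✓
E=7: 1 row → F = h ✓
E=8: 1 row → F = e ✓
E=0: 2 rows → F = g, g ✓
Every E value is associated with a single F value, so E -> F holds.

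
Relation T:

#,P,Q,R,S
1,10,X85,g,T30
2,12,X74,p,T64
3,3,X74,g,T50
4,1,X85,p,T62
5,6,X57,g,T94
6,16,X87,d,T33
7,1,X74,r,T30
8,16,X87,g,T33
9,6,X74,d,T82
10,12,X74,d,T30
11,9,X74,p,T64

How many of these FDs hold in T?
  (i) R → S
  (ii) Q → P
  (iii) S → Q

0

(i) R → S: R=g: rows 1, 3, 5, 8 → S takes values {T30, T50, T94, T33} — violation; R=p: rows 2, 4, 11 → S takes values {T64, T62} — violation; R=d: rows 6, 9, 10 → S takes values {T33, T82, T30} — violation — fails.
(ii) Q → P: Q=X85: rows 1, 4 → P takes values {10, 1} — violation; Q=X74: rows 2, 3, 7, 9, 10, 11 → P takes values {12, 3, 1, 6, 9} — violation — fails.
(iii) S → Q: S=T30: rows 1, 7, 10 → Q takes values {X85, X74} — violation — fails.
None of the 3 dependencies hold.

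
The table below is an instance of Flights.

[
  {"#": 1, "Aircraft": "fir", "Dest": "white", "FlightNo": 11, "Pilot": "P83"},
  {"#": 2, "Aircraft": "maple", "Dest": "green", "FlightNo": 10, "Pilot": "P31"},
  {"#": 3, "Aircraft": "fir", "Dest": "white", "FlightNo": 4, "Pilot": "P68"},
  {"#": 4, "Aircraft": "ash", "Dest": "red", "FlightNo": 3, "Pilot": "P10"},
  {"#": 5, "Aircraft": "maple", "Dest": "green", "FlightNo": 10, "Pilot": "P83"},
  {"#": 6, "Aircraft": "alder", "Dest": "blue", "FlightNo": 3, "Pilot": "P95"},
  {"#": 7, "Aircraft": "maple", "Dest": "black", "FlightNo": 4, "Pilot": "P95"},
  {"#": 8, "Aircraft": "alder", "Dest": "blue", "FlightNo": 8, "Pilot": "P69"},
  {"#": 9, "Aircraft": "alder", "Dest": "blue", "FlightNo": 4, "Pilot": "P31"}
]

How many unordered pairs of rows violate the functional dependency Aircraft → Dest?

Aircraft=fir: all 2 rows agree on Dest — 0 pairs.
Aircraft=maple: violating pairs (2,7), (5,7) — 2 pairs.
Aircraft=alder: all 3 rows agree on Dest — 0 pairs.

2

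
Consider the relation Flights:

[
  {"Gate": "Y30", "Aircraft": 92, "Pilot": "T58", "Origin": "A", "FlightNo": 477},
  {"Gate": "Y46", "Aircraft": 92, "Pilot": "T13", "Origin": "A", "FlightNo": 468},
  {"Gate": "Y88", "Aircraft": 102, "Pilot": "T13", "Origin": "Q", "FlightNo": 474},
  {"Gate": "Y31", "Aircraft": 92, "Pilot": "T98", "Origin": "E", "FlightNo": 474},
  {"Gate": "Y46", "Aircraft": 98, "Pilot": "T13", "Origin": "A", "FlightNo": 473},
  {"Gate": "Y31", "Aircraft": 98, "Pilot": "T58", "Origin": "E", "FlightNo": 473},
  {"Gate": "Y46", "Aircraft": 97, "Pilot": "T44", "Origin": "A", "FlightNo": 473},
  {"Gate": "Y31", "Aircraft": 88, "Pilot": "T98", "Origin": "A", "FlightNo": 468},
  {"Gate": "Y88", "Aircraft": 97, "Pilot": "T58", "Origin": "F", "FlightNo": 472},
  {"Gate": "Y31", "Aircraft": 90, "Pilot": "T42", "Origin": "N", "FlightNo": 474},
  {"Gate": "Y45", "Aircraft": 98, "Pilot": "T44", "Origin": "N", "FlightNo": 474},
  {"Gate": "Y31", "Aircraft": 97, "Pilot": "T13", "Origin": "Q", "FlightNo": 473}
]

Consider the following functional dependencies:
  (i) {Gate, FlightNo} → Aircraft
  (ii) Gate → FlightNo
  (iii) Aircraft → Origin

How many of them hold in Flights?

(i) {Gate, FlightNo} → Aircraft: (Gate=Y31, FlightNo=474): 2 rows → Aircraft takes values {92, 90} — violation; (Gate=Y46, FlightNo=473): 2 rows → Aircraft takes values {98, 97} — violation; (Gate=Y31, FlightNo=473): 2 rows → Aircraft takes values {98, 97} — violation — fails.
(ii) Gate → FlightNo: Gate=Y46: 3 rows → FlightNo takes values {468, 473} — violation; Gate=Y88: 2 rows → FlightNo takes values {474, 472} — violation; Gate=Y31: 5 rows → FlightNo takes values {474, 473, 468} — violation — fails.
(iii) Aircraft → Origin: Aircraft=92: 3 rows → Origin takes values {A, E} — violation; Aircraft=98: 3 rows → Origin takes values {A, E, N} — violation; Aircraft=97: 3 rows → Origin takes values {A, F, Q} — violation — fails.
None of the 3 dependencies hold.

0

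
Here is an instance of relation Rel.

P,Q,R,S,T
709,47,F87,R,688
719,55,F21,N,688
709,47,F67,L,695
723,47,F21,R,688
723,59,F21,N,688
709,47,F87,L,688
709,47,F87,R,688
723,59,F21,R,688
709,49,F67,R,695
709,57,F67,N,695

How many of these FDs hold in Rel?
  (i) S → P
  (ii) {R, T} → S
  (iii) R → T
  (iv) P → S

1

(i) S → P: S=R: 5 rows → P takes values {709, 723} — violation; S=N: 3 rows → P takes values {719, 723, 709} — violation — fails.
(ii) {R, T} → S: (R=F87, T=688): 3 rows → S takes values {R, L} — violation; (R=F21, T=688): 4 rows → S takes values {N, R} — violation; (R=F67, T=695): 3 rows → S takes values {L, R, N} — violation — fails.
(iii) R → T: every LHS value maps to a single RHS value — holds.
(iv) P → S: P=709: 6 rows → S takes values {R, L, N} — violation; P=723: 3 rows → S takes values {R, N} — violation — fails.
1 of the 4 dependencies holds.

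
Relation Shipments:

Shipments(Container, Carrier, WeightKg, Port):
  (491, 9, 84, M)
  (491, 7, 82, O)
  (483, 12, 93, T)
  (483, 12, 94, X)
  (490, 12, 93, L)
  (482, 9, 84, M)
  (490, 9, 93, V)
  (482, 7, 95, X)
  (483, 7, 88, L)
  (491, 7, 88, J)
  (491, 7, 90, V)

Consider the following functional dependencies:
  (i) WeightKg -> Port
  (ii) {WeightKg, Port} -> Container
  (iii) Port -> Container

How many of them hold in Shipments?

0

(i) WeightKg -> Port: WeightKg=93: 3 rows → Port takes values {T, L, V} — violation; WeightKg=88: 2 rows → Port takes values {L, J} — violation — fails.
(ii) {WeightKg, Port} -> Container: (WeightKg=84, Port=M): 2 rows → Container takes values {491, 482} — violation — fails.
(iii) Port -> Container: Port=M: 2 rows → Container takes values {491, 482} — violation; Port=X: 2 rows → Container takes values {483, 482} — violation; Port=L: 2 rows → Container takes values {490, 483} — violation; Port=V: 2 rows → Container takes values {490, 491} — violation — fails.
None of the 3 dependencies hold.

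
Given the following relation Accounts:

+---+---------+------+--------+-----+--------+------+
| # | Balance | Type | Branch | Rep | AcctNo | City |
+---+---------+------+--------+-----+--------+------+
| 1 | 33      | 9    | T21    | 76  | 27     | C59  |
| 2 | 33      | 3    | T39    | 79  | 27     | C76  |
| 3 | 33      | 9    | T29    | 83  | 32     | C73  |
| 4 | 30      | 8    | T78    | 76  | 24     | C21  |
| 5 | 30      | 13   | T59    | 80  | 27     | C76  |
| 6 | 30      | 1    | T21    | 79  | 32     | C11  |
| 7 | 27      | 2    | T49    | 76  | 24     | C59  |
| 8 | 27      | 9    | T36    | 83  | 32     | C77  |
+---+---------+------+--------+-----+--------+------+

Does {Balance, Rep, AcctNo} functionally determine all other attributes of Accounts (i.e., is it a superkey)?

All 8 rows have distinct {Balance, Rep, AcctNo} values, so {Balance, Rep, AcctNo} → (all attributes) holds and {Balance, Rep, AcctNo} is a superkey.

Yes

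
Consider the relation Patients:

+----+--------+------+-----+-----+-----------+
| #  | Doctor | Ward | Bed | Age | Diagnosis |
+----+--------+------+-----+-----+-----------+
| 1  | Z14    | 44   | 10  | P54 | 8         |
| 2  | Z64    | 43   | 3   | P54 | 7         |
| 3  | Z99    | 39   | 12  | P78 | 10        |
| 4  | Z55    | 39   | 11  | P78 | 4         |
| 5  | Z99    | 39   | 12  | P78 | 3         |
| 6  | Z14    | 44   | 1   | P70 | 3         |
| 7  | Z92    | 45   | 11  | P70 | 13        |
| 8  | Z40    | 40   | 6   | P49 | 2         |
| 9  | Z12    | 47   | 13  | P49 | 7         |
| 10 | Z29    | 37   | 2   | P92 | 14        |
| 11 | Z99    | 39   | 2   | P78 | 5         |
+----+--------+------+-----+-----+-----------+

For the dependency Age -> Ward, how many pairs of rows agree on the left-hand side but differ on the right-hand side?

Age=P54: violating pairs (1,2) — 1 pair.
Age=P78: all 4 rows agree on Ward — 0 pairs.
Age=P70: violating pairs (6,7) — 1 pair.
Age=P49: violating pairs (8,9) — 1 pair.

3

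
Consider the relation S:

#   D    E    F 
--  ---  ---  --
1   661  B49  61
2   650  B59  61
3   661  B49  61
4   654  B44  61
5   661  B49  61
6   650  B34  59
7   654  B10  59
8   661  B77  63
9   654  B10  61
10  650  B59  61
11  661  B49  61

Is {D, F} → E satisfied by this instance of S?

No

(D=661, F=61): rows 1, 3, 5, 11 → E = B49, B49, B49, B49 ✓
(D=650, F=61): rows 2, 10 → E = B59, B59 ✓
(D=654, F=61): rows 4, 9 → E takes values {B44, B10} — violation
(D=650, F=59): row 6 → E = B34 ✓
(D=654, F=59): row 7 → E = B10 ✓
(D=661, F=63): row 8 → E = B77 ✓
Two rows agree on {D, F} but differ on E, so {D, F} → E does not hold.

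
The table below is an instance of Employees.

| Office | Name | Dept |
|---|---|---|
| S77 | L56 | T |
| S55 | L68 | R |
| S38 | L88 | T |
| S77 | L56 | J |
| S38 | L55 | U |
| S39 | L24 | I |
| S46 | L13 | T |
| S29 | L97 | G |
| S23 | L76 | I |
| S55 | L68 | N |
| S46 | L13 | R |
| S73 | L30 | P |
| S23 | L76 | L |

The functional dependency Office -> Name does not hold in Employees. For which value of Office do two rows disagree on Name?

S38

Office=S77: 2 rows → Name = L56, L56 ✓
Office=S55: 2 rows → Name = L68, L68 ✓
Office=S38: 2 rows → Name takes values {L88, L55} — violation
Office=S39: 1 row → Name = L24 ✓
Office=S46: 2 rows → Name = L13, L13 ✓
Office=S29: 1 row → Name = L97 ✓
Office=S23: 2 rows → Name = L76, L76 ✓
Office=S73: 1 row → Name = L30 ✓
The only Office value with inconsistent Name is Office=S38.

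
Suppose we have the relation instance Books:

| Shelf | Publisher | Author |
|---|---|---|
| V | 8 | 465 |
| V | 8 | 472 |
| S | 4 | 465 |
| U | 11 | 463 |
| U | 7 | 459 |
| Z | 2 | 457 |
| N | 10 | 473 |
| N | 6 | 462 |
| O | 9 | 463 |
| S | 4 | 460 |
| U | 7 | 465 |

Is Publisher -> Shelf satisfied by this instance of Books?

Publisher=8: 2 rows → Shelf = V, V ✓
Publisher=4: 2 rows → Shelf = S, S ✓
Publisher=11: 1 row → Shelf = U ✓
Publisher=7: 2 rows → Shelf = U, U ✓
Publisher=2: 1 row → Shelf = Z ✓
Publisher=10: 1 row → Shelf = N ✓
Publisher=6: 1 row → Shelf = N ✓
Publisher=9: 1 row → Shelf = O ✓
Every Publisher value is associated with a single Shelf value, so Publisher -> Shelf holds.

Yes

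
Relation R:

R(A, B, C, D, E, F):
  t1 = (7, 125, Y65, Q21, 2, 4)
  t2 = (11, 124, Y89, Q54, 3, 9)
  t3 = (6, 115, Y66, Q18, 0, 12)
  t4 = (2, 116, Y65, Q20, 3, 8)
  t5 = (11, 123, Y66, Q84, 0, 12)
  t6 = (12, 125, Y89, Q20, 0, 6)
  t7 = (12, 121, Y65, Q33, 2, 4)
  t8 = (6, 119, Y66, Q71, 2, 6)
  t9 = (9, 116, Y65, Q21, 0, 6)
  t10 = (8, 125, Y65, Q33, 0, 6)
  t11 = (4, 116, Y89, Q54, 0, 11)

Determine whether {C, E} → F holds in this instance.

(C=Y65, E=2): rows 1, 7 → F = 4, 4 ✓
(C=Y89, E=3): row 2 → F = 9 ✓
(C=Y66, E=0): rows 3, 5 → F = 12, 12 ✓
(C=Y65, E=3): row 4 → F = 8 ✓
(C=Y89, E=0): rows 6, 11 → F takes values {6, 11} — violation
(C=Y66, E=2): row 8 → F = 6 ✓
(C=Y65, E=0): rows 9, 10 → F = 6, 6 ✓
Two rows agree on {C, E} but differ on F, so {C, E} → F does not hold.

No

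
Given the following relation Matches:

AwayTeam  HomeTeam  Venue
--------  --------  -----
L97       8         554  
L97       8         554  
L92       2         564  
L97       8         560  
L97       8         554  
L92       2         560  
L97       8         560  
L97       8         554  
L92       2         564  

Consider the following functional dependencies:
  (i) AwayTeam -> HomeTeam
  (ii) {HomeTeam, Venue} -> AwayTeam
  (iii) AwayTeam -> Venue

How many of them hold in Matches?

2

(i) AwayTeam -> HomeTeam: every LHS value maps to a single RHS value — holds.
(ii) {HomeTeam, Venue} -> AwayTeam: every LHS value maps to a single RHS value — holds.
(iii) AwayTeam -> Venue: AwayTeam=L97: 6 rows → Venue takes values {554, 560} — violation; AwayTeam=L92: 3 rows → Venue takes values {564, 560} — violation — fails.
2 of the 3 dependencies hold.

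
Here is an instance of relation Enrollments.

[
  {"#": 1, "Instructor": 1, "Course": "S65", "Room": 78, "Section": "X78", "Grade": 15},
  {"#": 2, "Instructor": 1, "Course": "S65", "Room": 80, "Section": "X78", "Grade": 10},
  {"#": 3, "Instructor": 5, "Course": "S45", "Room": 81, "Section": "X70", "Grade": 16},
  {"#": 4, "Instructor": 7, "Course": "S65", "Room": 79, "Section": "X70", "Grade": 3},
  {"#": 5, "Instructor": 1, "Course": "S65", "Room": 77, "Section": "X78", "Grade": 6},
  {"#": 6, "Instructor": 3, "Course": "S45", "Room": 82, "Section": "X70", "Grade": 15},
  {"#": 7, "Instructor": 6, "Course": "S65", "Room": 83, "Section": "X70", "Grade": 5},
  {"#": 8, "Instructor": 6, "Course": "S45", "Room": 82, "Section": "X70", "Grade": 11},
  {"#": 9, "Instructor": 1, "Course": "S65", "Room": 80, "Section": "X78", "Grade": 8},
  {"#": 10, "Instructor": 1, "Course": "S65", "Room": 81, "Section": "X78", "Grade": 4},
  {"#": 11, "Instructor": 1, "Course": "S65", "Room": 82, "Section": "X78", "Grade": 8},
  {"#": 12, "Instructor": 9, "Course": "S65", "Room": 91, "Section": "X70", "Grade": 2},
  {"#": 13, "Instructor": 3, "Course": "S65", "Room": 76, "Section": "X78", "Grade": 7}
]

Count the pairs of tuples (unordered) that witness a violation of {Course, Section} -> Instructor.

12

(Course=S65, Section=X78): violating pairs (1,13), (2,13), (5,13), (9,13), (10,13), (11,13) — 6 pairs.
(Course=S45, Section=X70): violating pairs (3,6), (3,8), (6,8) — 3 pairs.
(Course=S65, Section=X70): violating pairs (4,7), (4,12), (7,12) — 3 pairs.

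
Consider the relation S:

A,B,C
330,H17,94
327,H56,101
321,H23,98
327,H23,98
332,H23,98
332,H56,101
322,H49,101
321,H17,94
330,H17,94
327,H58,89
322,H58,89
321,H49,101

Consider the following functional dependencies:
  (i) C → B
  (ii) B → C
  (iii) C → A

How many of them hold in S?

(i) C → B: C=101: 4 rows → B takes values {H56, H49} — violation — fails.
(ii) B → C: every LHS value maps to a single RHS value — holds.
(iii) C → A: C=94: 3 rows → A takes values {330, 321} — violation; C=101: 4 rows → A takes values {327, 332, 322, 321} — violation; C=98: 3 rows → A takes values {321, 327, 332} — violation; C=89: 2 rows → A takes values {327, 322} — violation — fails.
1 of the 3 dependencies holds.

1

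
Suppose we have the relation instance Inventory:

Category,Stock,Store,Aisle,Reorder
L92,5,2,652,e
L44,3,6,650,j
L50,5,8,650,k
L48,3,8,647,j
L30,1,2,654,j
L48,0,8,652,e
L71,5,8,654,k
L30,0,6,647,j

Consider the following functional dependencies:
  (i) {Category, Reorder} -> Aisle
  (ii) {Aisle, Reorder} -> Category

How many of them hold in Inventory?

0

(i) {Category, Reorder} -> Aisle: (Category=L30, Reorder=j): 2 rows → Aisle takes values {654, 647} — violation — fails.
(ii) {Aisle, Reorder} -> Category: (Aisle=652, Reorder=e): 2 rows → Category takes values {L92, L48} — violation; (Aisle=647, Reorder=j): 2 rows → Category takes values {L48, L30} — violation — fails.
None of the 2 dependencies hold.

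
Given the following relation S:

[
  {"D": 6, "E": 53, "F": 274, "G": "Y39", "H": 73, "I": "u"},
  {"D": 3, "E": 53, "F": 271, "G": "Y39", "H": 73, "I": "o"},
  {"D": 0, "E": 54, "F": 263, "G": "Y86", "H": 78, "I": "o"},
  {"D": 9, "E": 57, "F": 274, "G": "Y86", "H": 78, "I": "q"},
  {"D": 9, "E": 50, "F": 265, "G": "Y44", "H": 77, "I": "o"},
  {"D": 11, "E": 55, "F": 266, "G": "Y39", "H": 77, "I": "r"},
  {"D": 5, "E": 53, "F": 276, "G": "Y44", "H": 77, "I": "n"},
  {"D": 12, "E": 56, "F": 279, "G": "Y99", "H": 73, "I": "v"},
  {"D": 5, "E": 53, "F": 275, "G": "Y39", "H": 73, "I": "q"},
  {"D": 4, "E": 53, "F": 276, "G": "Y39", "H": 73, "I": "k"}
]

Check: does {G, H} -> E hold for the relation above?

(G=Y39, H=73): 4 rows → E = 53, 53, 53, 53 ✓
(G=Y86, H=78): 2 rows → E takes values {54, 57} — violation
(G=Y44, H=77): 2 rows → E takes values {50, 53} — violation
(G=Y39, H=77): 1 row → E = 55 ✓
(G=Y99, H=73): 1 row → E = 56 ✓
Two rows agree on {G, H} but differ on E, so {G, H} -> E does not hold.

No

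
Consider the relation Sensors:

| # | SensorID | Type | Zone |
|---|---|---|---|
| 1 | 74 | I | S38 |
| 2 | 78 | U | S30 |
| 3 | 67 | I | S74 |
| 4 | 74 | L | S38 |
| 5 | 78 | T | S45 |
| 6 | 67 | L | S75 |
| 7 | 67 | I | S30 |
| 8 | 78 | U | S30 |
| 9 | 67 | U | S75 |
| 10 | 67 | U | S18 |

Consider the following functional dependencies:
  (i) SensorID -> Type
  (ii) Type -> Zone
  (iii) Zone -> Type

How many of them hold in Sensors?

0

(i) SensorID -> Type: SensorID=74: rows 1, 4 → Type takes values {I, L} — violation; SensorID=78: rows 2, 5, 8 → Type takes values {U, T} — violation; SensorID=67: rows 3, 6, 7, 9, 10 → Type takes values {I, L, U} — violation — fails.
(ii) Type -> Zone: Type=I: rows 1, 3, 7 → Zone takes values {S38, S74, S30} — violation; Type=U: rows 2, 8, 9, 10 → Zone takes values {S30, S75, S18} — violation; Type=L: rows 4, 6 → Zone takes values {S38, S75} — violation — fails.
(iii) Zone -> Type: Zone=S38: rows 1, 4 → Type takes values {I, L} — violation; Zone=S30: rows 2, 7, 8 → Type takes values {U, I} — violation; Zone=S75: rows 6, 9 → Type takes values {L, U} — violation — fails.
None of the 3 dependencies hold.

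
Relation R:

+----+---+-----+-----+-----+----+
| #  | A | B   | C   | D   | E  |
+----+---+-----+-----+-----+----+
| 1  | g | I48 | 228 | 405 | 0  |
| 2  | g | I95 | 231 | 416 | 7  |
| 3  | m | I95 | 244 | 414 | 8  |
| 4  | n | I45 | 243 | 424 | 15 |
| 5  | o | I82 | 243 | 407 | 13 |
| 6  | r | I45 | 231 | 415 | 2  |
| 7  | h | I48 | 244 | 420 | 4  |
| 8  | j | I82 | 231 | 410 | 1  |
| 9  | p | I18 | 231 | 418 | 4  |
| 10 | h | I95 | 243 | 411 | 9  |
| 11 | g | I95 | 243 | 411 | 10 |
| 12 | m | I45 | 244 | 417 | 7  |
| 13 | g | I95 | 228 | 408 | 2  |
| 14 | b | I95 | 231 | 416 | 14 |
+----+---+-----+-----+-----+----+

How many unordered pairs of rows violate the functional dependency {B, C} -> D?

(B=I95, C=231): all 2 rows agree on D — 0 pairs.
(B=I95, C=243): all 2 rows agree on D — 0 pairs.

0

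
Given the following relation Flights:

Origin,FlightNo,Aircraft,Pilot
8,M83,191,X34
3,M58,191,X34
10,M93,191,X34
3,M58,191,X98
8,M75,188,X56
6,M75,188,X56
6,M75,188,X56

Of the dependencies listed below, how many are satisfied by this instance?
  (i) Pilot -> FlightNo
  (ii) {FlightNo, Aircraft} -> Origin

0

(i) Pilot -> FlightNo: Pilot=X34: 3 rows → FlightNo takes values {M83, M58, M93} — violation — fails.
(ii) {FlightNo, Aircraft} -> Origin: (FlightNo=M75, Aircraft=188): 3 rows → Origin takes values {8, 6} — violation — fails.
None of the 2 dependencies hold.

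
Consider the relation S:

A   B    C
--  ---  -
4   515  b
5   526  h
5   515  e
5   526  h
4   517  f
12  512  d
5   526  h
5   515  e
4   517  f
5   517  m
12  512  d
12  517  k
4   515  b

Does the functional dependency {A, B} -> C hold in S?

(A=4, B=515): 2 rows → C = b, b ✓
(A=5, B=526): 3 rows → C = h, h, h ✓
(A=5, B=515): 2 rows → C = e, e ✓
(A=4, B=517): 2 rows → C = f, f ✓
(A=12, B=512): 2 rows → C = d, d ✓
(A=5, B=517): 1 row → C = m ✓
(A=12, B=517): 1 row → C = k ✓
Every {A, B} value is associated with a single C value, so {A, B} -> C holds.

Yes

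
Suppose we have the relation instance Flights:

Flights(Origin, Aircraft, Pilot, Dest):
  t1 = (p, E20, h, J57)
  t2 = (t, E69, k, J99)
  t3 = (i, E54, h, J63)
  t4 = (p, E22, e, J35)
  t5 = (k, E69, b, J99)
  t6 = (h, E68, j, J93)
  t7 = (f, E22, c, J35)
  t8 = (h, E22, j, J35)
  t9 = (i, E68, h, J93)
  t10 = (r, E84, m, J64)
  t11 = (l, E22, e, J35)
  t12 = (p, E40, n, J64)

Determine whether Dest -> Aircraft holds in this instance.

No

Dest=J57: row 1 → Aircraft = E20 ✓
Dest=J99: rows 2, 5 → Aircraft = E69, E69 ✓
Dest=J63: row 3 → Aircraft = E54 ✓
Dest=J35: rows 4, 7, 8, 11 → Aircraft = E22, E22, E22, E22 ✓
Dest=J93: rows 6, 9 → Aircraft = E68, E68 ✓
Dest=J64: rows 10, 12 → Aircraft takes values {E84, E40} — violation
Two rows agree on Dest but differ on Aircraft, so Dest -> Aircraft does not hold.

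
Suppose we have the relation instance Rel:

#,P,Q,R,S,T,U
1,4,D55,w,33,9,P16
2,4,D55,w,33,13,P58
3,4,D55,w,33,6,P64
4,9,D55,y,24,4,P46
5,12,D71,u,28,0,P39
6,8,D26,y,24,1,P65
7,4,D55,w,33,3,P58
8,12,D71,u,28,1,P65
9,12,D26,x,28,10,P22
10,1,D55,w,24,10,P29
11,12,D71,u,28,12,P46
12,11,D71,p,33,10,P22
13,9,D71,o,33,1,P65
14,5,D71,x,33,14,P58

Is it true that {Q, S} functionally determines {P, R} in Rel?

No

(Q=D55, S=33): rows 1, 2, 3, 7 → {P,R} = (4, w), (4, w), (4, w), (4, w) ✓
(Q=D55, S=24): rows 4, 10 → {P,R} takes values {(9, y), (1, w)} — violation
(Q=D71, S=28): rows 5, 8, 11 → {P,R} = (12, u), (12, u), (12, u) ✓
(Q=D26, S=24): row 6 → {P,R} = (8, y) ✓
(Q=D26, S=28): row 9 → {P,R} = (12, x) ✓
(Q=D71, S=33): rows 12, 13, 14 → {P,R} takes values {(11, p), (9, o), (5, x)} — violation
Two rows agree on {Q, S} but differ on {P, R}, so {Q, S} → {P, R} does not hold.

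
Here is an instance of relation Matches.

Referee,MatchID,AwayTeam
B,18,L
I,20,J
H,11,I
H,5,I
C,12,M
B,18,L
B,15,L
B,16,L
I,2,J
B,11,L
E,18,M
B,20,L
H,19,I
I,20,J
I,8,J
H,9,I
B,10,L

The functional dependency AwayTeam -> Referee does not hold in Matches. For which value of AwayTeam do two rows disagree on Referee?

M

AwayTeam=L: 7 rows → Referee = B, B, B, B, B, B, B ✓
AwayTeam=J: 4 rows → Referee = I, I, I, I ✓
AwayTeam=I: 4 rows → Referee = H, H, H, H ✓
AwayTeam=M: 2 rows → Referee takes values {C, E} — violation
The only AwayTeam value with inconsistent Referee is AwayTeam=M.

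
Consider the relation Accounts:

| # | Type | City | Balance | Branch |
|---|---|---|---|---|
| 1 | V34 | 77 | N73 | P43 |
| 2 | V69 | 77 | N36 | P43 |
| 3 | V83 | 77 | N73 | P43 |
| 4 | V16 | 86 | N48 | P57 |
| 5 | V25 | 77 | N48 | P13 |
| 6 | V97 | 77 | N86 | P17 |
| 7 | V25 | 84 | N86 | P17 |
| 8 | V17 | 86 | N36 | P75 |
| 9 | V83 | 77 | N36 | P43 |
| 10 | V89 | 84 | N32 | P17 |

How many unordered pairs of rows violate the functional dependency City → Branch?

10

City=77: violating pairs (1,5), (1,6), (2,5), (2,6), (3,5), (3,6), (5,6), (5,9), (6,9) — 9 pairs.
City=86: violating pairs (4,8) — 1 pair.
City=84: all 2 rows agree on Branch — 0 pairs.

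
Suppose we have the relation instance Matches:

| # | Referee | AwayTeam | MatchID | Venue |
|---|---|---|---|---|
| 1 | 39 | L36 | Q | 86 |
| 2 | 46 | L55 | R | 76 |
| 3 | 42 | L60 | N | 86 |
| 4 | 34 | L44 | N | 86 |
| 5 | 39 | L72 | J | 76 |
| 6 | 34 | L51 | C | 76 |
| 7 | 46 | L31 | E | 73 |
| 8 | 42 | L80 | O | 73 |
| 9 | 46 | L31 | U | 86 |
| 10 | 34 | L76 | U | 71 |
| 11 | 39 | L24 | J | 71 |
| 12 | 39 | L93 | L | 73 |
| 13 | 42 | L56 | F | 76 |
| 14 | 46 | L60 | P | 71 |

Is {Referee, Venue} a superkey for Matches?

All 14 rows have distinct {Referee, Venue} values, so {Referee, Venue} → (all attributes) holds and {Referee, Venue} is a superkey.

Yes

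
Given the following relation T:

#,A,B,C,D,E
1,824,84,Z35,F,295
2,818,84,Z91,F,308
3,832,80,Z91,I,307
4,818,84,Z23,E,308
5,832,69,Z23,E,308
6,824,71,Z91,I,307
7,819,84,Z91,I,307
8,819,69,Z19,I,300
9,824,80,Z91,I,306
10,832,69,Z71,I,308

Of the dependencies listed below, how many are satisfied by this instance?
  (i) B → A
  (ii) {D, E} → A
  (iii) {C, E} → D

1

(i) B → A: B=84: rows 1, 2, 4, 7 → A takes values {824, 818, 819} — violation; B=80: rows 3, 9 → A takes values {832, 824} — violation; B=69: rows 5, 8, 10 → A takes values {832, 819} — violation — fails.
(ii) {D, E} → A: (D=I, E=307): rows 3, 6, 7 → A takes values {832, 824, 819} — violation; (D=E, E=308): rows 4, 5 → A takes values {818, 832} — violation — fails.
(iii) {C, E} → D: every LHS value maps to a single RHS value — holds.
1 of the 3 dependencies holds.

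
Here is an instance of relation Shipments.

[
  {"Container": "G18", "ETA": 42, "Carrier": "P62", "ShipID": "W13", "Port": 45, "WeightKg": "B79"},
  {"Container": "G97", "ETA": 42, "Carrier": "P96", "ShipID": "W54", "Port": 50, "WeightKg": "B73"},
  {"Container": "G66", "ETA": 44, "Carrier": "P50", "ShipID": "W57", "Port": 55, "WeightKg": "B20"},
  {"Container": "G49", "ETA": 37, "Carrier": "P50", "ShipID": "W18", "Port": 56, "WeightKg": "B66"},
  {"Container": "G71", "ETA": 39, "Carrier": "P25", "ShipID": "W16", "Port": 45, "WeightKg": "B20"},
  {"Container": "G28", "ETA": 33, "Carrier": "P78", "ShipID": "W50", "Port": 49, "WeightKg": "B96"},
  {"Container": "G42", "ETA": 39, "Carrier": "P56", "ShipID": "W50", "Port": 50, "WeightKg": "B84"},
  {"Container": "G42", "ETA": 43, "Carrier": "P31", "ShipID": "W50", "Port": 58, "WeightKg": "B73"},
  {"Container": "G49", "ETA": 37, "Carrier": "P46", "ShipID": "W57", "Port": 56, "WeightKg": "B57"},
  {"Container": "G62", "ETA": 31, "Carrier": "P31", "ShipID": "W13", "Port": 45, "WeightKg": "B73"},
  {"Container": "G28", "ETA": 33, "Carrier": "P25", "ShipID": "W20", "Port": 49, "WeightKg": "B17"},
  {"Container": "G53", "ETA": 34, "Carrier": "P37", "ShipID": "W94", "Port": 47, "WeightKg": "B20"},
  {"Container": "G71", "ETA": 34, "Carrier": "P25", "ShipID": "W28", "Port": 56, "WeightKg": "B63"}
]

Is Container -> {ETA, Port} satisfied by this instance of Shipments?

No

Container=G18: 1 row → {ETA,Port} = (42, 45) ✓
Container=G97: 1 row → {ETA,Port} = (42, 50) ✓
Container=G66: 1 row → {ETA,Port} = (44, 55) ✓
Container=G49: 2 rows → {ETA,Port} = (37, 56), (37, 56) ✓
Container=G71: 2 rows → {ETA,Port} takes values {(39, 45), (34, 56)} — violation
Container=G28: 2 rows → {ETA,Port} = (33, 49), (33, 49) ✓
Container=G42: 2 rows → {ETA,Port} takes values {(39, 50), (43, 58)} — violation
Container=G62: 1 row → {ETA,Port} = (31, 45) ✓
Container=G53: 1 row → {ETA,Port} = (34, 47) ✓
Two rows agree on Container but differ on {ETA, Port}, so Container -> {ETA, Port} does not hold.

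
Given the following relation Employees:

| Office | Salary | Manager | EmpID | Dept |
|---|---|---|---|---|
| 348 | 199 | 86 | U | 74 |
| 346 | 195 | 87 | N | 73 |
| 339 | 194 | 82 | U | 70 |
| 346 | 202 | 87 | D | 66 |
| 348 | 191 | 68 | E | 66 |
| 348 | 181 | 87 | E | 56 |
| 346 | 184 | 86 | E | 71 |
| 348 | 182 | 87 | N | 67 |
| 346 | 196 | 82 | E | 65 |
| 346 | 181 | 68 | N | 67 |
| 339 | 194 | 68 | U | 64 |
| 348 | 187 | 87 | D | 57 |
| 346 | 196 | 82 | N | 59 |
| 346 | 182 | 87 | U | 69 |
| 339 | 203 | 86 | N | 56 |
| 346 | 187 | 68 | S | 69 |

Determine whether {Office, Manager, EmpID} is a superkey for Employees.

All 16 rows have distinct {Office, Manager, EmpID} values, so {Office, Manager, EmpID} → (all attributes) holds and {Office, Manager, EmpID} is a superkey.

Yes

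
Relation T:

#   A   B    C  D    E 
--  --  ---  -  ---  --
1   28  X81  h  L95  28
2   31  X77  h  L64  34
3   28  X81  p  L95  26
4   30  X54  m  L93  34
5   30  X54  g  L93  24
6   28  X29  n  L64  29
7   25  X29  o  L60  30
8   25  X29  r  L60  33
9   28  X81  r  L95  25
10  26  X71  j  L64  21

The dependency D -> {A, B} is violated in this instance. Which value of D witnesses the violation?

L64

D=L95: rows 1, 3, 9 → {A,B} = (28, X81), (28, X81), (28, X81) ✓
D=L64: rows 2, 6, 10 → {A,B} takes values {(31, X77), (28, X29), (26, X71)} — violation
D=L93: rows 4, 5 → {A,B} = (30, X54), (30, X54) ✓
D=L60: rows 7, 8 → {A,B} = (25, X29), (25, X29) ✓
The only D value with inconsistent RHS is D=L64.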